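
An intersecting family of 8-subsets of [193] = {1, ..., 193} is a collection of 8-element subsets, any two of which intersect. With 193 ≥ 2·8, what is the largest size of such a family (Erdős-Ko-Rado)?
max |F| = C(192, 7) = 1708566412608

The Erdős-Ko-Rado theorem states: for n ≥ 2k, an intersecting family of k-subsets of an n-element set has size at most C(n − 1, k − 1), with equality for 'star' families {A ⊆ [n] : |A| = k, i ∈ A} (fix an element i). For n = 193, k = 8: C(192, 7) = 1708566412608.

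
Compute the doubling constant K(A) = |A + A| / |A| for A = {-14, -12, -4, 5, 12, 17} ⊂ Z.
K = |A + A| / |A| = 21/6 = 7/2

Enumerate A + A = {a + b : a, b ∈ A}. With |A| = 6, there are |A|^2 = 36 ordered sum pairs; collecting distinct values, A + A = {-28, -26, -24, -18, -16, -9, -8, -7, -2, 0, 1, 3, 5, 8, 10, 13, 17, 22, 24, 29, 34}, so |A + A| = 21. Thus K = 21/6 = 7/2. For comparison, the minimum possible |A + A| over all 6-element sets is 2·6 − 1 = 11 (so min K = 11/6), attained only by arithmetic progressions.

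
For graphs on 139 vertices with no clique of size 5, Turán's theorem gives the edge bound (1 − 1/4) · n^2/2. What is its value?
Turán density bound = (3/4) · 139^2/2 = 57963/8 ≈ 7245.375

Turán's theorem: ex(n, K_{r+1}) is achieved by the complete r-partite Turán graph T(n, r) with parts as balanced as possible, and is at most (1 − 1/r) · n^2/2. For r = 4, n = 139: the density bound is (3/4) · 19321/2 = 57963/8 ≈ 7245.375. The integer-valued extremum is e(T(139, 4)) = 7245, which is strictly less than the density bound 57963/8 since 4 ∤ 139 (the parts of T(139, 4) cannot all be equal).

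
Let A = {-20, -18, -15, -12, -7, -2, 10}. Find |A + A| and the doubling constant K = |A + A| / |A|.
K = |A + A| / |A| = 24/7

Enumerate A + A = {a + b : a, b ∈ A}. With |A| = 7, there are |A|^2 = 49 ordered sum pairs; collecting distinct values, A + A = {-40, -38, -36, -35, -33, -32, -30, -27, -25, -24, -22, -20, -19, -17, -14, -10, -9, -8, -5, -4, -2, 3, 8, 20}, so |A + A| = 24. Thus K = 24/7. For comparison, the minimum possible |A + A| over all 7-element sets is 2·7 − 1 = 13 (so min K = 13/7), attained only by arithmetic progressions.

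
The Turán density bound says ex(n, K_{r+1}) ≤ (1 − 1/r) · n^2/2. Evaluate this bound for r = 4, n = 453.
Turán density bound = (3/4) · 453^2/2 = 615627/8 ≈ 76953.375

Turán's theorem: ex(n, K_{r+1}) is achieved by the complete r-partite Turán graph T(n, r) with parts as balanced as possible, and is at most (1 − 1/r) · n^2/2. For r = 4, n = 453: the density bound is (3/4) · 205209/2 = 615627/8 ≈ 76953.375. The integer-valued extremum is e(T(453, 4)) = 76953, which is strictly less than the density bound 615627/8 since 4 ∤ 453 (the parts of T(453, 4) cannot all be equal).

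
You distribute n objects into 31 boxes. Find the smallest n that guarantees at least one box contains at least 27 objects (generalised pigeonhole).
n = (27 − 1)·31 + 1 = 807

By the generalised pigeonhole principle, to guarantee some box contains ≥ r objects we need more than (r − 1) · k objects total. Threshold: n = (r − 1) · k + 1. With r = 27 and k = 31: n = 26 · 31 + 1 = 806 + 1 = 807. For n = 806 = 26 · 31, we can put exactly 26 objects in every box, avoiding 27 in any single one — so 807 is tight.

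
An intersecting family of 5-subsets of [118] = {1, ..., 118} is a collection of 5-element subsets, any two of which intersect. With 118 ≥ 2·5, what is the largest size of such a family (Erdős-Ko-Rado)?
max |F| = C(117, 4) = 7413705

The Erdős-Ko-Rado theorem states: for n ≥ 2k, an intersecting family of k-subsets of an n-element set has size at most C(n − 1, k − 1), with equality for 'star' families {A ⊆ [n] : |A| = k, i ∈ A} (fix an element i). For n = 118, k = 5: C(117, 4) = 7413705.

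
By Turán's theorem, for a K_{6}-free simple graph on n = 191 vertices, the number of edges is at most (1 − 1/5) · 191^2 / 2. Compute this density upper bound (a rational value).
Turán density bound = (4/5) · 191^2/2 = 72962/5 ≈ 14592.4

Turán's theorem: ex(n, K_{r+1}) is achieved by the complete r-partite Turán graph T(n, r) with parts as balanced as possible, and is at most (1 − 1/r) · n^2/2. For r = 5, n = 191: the density bound is (4/5) · 36481/2 = 72962/5 ≈ 14592.4. The integer-valued extremum is e(T(191, 5)) = 14592, which is strictly less than the density bound 72962/5 since 5 ∤ 191 (the parts of T(191, 5) cannot all be equal).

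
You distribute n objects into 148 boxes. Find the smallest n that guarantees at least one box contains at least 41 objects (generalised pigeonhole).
n = (41 − 1)·148 + 1 = 5921

By the generalised pigeonhole principle, to guarantee some box contains ≥ r objects we need more than (r − 1) · k objects total. Threshold: n = (r − 1) · k + 1. With r = 41 and k = 148: n = 40 · 148 + 1 = 5920 + 1 = 5921. For n = 5920 = 40 · 148, we can put exactly 40 objects in every box, avoiding 41 in any single one — so 5921 is tight.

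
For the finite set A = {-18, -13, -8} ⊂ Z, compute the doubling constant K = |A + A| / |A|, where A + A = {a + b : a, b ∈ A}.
K = |A + A| / |A| = 5/3

Enumerate A + A = {a + b : a, b ∈ A}. With |A| = 3, there are |A|^2 = 9 ordered sum pairs; collecting distinct values, A + A = {-36, -31, -26, -21, -16}, so |A + A| = 5. Thus K = 5/3. Here |A + A| = 2|A| − 1 = 5, the minimum possible — so K = 5/3 is minimal, which holds iff A is an arithmetic progression.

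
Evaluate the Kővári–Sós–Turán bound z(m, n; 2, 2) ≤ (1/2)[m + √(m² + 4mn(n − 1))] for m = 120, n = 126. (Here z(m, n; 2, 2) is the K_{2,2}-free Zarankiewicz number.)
z(120, 126; 2, 2) ≤ (1/2)[120 + √(120² + 4·120·126·125)] = (1/2)[120 + √7574400] = 1436.0814

Kővári–Sós–Turán: let r_1, ..., r_120 be the row sums and z = Σ r_i the total number of 1s. Each pair of columns can share at most one row with both entries 1 (else a 2×2 all-ones block appears), so Σ_i C(r_i, 2) ≤ C(126, 2) = 7875. By convexity Σ_i C(r_i, 2) ≥ 120·C(z/120, 2) = z(z − 120)/(2·120), giving z² − 120z − 120·126·125 ≤ 0 and hence z ≤ (1/2)[120 + √(14400 + 4·1890000)] = (1/2)[120 + √7574400] ≈ (1/2)(120 + 2752.1628) = 1436.0814.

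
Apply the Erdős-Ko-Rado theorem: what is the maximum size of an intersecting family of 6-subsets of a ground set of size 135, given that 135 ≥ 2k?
max |F| = C(134, 5) = 333859526

The Erdős-Ko-Rado theorem states: for n ≥ 2k, an intersecting family of k-subsets of an n-element set has size at most C(n − 1, k − 1), with equality for 'star' families {A ⊆ [n] : |A| = k, i ∈ A} (fix an element i). For n = 135, k = 6: C(134, 5) = 333859526.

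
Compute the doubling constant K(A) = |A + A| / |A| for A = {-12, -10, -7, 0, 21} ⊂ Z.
K = |A + A| / |A| = 15/5 = 3

Enumerate A + A = {a + b : a, b ∈ A}. With |A| = 5, there are |A|^2 = 25 ordered sum pairs; collecting distinct values, A + A = {-24, -22, -20, -19, -17, -14, -12, -10, -7, 0, 9, 11, 14, 21, 42}, so |A + A| = 15. Thus K = 15/5 = 3. For comparison, the minimum possible |A + A| over all 5-element sets is 2·5 − 1 = 9 (so min K = 9/5), attained only by arithmetic progressions.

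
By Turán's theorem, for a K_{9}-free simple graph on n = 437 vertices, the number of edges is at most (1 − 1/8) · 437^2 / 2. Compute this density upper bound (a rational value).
Turán density bound = (7/8) · 437^2/2 = 1336783/16 ≈ 83548.9375

Turán's theorem: ex(n, K_{r+1}) is achieved by the complete r-partite Turán graph T(n, r) with parts as balanced as possible, and is at most (1 − 1/r) · n^2/2. For r = 8, n = 437: the density bound is (7/8) · 190969/2 = 1336783/16 ≈ 83548.9375. The integer-valued extremum is e(T(437, 8)) = 83548, which is strictly less than the density bound 1336783/16 since 8 ∤ 437 (the parts of T(437, 8) cannot all be equal).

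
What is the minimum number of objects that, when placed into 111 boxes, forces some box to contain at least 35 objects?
n = (35 − 1)·111 + 1 = 3775

By the generalised pigeonhole principle, to guarantee some box contains ≥ r objects we need more than (r − 1) · k objects total. Threshold: n = (r − 1) · k + 1. With r = 35 and k = 111: n = 34 · 111 + 1 = 3774 + 1 = 3775. For n = 3774 = 34 · 111, we can put exactly 34 objects in every box, avoiding 35 in any single one — so 3775 is tight.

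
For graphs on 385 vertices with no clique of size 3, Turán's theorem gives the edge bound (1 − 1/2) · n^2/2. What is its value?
Turán density bound = (1/2) · 385^2/2 = 148225/4 ≈ 37056.25

Turán's theorem: ex(n, K_{r+1}) is achieved by the complete r-partite Turán graph T(n, r) with parts as balanced as possible, and is at most (1 − 1/r) · n^2/2. For r = 2, n = 385: the density bound is (1/2) · 148225/2 = 148225/4 ≈ 37056.25. The integer-valued extremum is e(T(385, 2)) = 37056, which is strictly less than the density bound 148225/4 since 2 ∤ 385 (the parts of T(385, 2) cannot all be equal).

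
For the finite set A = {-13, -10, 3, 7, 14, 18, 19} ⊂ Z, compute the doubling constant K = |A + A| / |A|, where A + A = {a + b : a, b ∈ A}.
K = |A + A| / |A| = 26/7

Enumerate A + A = {a + b : a, b ∈ A}. With |A| = 7, there are |A|^2 = 49 ordered sum pairs; collecting distinct values, A + A = {-26, -23, -20, -10, -7, -6, -3, 1, 4, 5, 6, 8, 9, 10, 14, 17, 21, 22, 25, 26, 28, 32, 33, 36, 37, 38}, so |A + A| = 26. Thus K = 26/7. For comparison, the minimum possible |A + A| over all 7-element sets is 2·7 − 1 = 13 (so min K = 13/7), attained only by arithmetic progressions.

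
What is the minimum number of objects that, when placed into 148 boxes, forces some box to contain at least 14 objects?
n = (14 − 1)·148 + 1 = 1925

By the generalised pigeonhole principle, to guarantee some box contains ≥ r objects we need more than (r − 1) · k objects total. Threshold: n = (r − 1) · k + 1. With r = 14 and k = 148: n = 13 · 148 + 1 = 1924 + 1 = 1925. For n = 1924 = 13 · 148, we can put exactly 13 objects in every box, avoiding 14 in any single one — so 1925 is tight.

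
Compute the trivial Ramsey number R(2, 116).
R(2, 116) = 116

R(2, k) = k for all k ≥ 2: in a 2-colouring of K_k, either some edge is red (a red K_2) or all edges are blue (a blue K_k). And K_{115} coloured all-blue has no blue K_116, so R(2, 116) > 115. Hence R(2, 116) = 116.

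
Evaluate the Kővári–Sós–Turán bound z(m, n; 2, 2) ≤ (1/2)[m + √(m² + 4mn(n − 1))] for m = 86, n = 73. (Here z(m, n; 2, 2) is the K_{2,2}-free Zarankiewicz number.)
z(86, 73; 2, 2) ≤ (1/2)[86 + √(86² + 4·86·73·72)] = (1/2)[86 + √1815460] = 716.695

Kővári–Sós–Turán: let r_1, ..., r_86 be the row sums and z = Σ r_i the total number of 1s. Each pair of columns can share at most one row with both entries 1 (else a 2×2 all-ones block appears), so Σ_i C(r_i, 2) ≤ C(73, 2) = 2628. By convexity Σ_i C(r_i, 2) ≥ 86·C(z/86, 2) = z(z − 86)/(2·86), giving z² − 86z − 86·73·72 ≤ 0 and hence z ≤ (1/2)[86 + √(7396 + 4·452016)] = (1/2)[86 + √1815460] ≈ (1/2)(86 + 1347.3901) = 716.695.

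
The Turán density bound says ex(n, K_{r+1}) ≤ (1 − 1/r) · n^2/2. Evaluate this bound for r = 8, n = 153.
Turán density bound = (7/8) · 153^2/2 = 163863/16 ≈ 10241.4375

Turán's theorem: ex(n, K_{r+1}) is achieved by the complete r-partite Turán graph T(n, r) with parts as balanced as possible, and is at most (1 − 1/r) · n^2/2. For r = 8, n = 153: the density bound is (7/8) · 23409/2 = 163863/16 ≈ 10241.4375. The integer-valued extremum is e(T(153, 8)) = 10241, which is strictly less than the density bound 163863/16 since 8 ∤ 153 (the parts of T(153, 8) cannot all be equal).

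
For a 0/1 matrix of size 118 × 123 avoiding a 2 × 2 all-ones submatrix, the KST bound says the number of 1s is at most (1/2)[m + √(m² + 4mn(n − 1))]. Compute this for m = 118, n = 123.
z(118, 123; 2, 2) ≤ (1/2)[118 + √(118² + 4·118·123·122)] = (1/2)[118 + √7096756] = 1390.9869

Kővári–Sós–Turán: let r_1, ..., r_118 be the row sums and z = Σ r_i the total number of 1s. Each pair of columns can share at most one row with both entries 1 (else a 2×2 all-ones block appears), so Σ_i C(r_i, 2) ≤ C(123, 2) = 7503. By convexity Σ_i C(r_i, 2) ≥ 118·C(z/118, 2) = z(z − 118)/(2·118), giving z² − 118z − 118·123·122 ≤ 0 and hence z ≤ (1/2)[118 + √(13924 + 4·1770708)] = (1/2)[118 + √7096756] ≈ (1/2)(118 + 2663.9737) = 1390.9869.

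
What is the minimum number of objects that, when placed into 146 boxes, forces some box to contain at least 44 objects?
n = (44 − 1)·146 + 1 = 6279

By the generalised pigeonhole principle, to guarantee some box contains ≥ r objects we need more than (r − 1) · k objects total. Threshold: n = (r − 1) · k + 1. With r = 44 and k = 146: n = 43 · 146 + 1 = 6278 + 1 = 6279. For n = 6278 = 43 · 146, we can put exactly 43 objects in every box, avoiding 44 in any single one — so 6279 is tight.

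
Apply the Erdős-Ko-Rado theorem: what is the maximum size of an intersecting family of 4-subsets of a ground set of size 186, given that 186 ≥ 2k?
max |F| = C(185, 3) = 1038220

Erdős-Ko-Rado (1961): when n ≥ 2k, max |F| = C(n−1, k−1). The bound is attained by the star {A : i ∈ A} for any fixed i ∈ [n]. Here C(186−1, 4−1) = C(185, 3) = 1038220.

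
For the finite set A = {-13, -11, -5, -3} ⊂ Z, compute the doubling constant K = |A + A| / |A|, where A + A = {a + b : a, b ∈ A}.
K = |A + A| / |A| = 9/4

Enumerate A + A = {a + b : a, b ∈ A}. With |A| = 4, there are |A|^2 = 16 ordered sum pairs; collecting distinct values, A + A = {-26, -24, -22, -18, -16, -14, -10, -8, -6}, so |A + A| = 9. Thus K = 9/4. For comparison, the minimum possible |A + A| over all 4-element sets is 2·4 − 1 = 7 (so min K = 7/4), attained only by arithmetic progressions.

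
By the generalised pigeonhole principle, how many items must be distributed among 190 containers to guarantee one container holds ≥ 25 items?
n = (25 − 1)·190 + 1 = 4561

By the generalised pigeonhole principle, to guarantee some box contains ≥ r objects we need more than (r − 1) · k objects total. Threshold: n = (r − 1) · k + 1. With r = 25 and k = 190: n = 24 · 190 + 1 = 4560 + 1 = 4561. For n = 4560 = 24 · 190, we can put exactly 24 objects in every box, avoiding 25 in any single one — so 4561 is tight.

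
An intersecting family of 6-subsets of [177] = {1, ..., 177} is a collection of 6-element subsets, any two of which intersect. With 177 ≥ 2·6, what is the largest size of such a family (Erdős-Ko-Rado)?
max |F| = C(176, 5) = 1328902960

The Erdős-Ko-Rado theorem states: for n ≥ 2k, an intersecting family of k-subsets of an n-element set has size at most C(n − 1, k − 1), with equality for 'star' families {A ⊆ [n] : |A| = k, i ∈ A} (fix an element i). For n = 177, k = 6: C(176, 5) = 1328902960.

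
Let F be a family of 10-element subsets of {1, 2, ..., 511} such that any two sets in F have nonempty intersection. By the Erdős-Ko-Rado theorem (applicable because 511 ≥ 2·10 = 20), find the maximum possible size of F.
max |F| = C(510, 9) = 5991571285790171510

The Erdős-Ko-Rado theorem states: for n ≥ 2k, an intersecting family of k-subsets of an n-element set has size at most C(n − 1, k − 1), with equality for 'star' families {A ⊆ [n] : |A| = k, i ∈ A} (fix an element i). For n = 511, k = 10: C(510, 9) = 5991571285790171510.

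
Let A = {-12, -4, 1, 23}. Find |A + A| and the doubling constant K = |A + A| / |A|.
K = |A + A| / |A| = 10/4 = 5/2

Enumerate A + A = {a + b : a, b ∈ A}. With |A| = 4, there are |A|^2 = 16 ordered sum pairs; collecting distinct values, A + A = {-24, -16, -11, -8, -3, 2, 11, 19, 24, 46}, so |A + A| = 10. Thus K = 10/4 = 5/2. For comparison, the minimum possible |A + A| over all 4-element sets is 2·4 − 1 = 7 (so min K = 7/4), attained only by arithmetic progressions.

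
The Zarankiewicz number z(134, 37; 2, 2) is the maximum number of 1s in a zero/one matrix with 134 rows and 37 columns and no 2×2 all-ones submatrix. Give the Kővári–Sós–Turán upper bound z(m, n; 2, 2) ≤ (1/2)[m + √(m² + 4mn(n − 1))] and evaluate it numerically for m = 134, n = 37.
z(134, 37; 2, 2) ≤ (1/2)[134 + √(134² + 4·134·37·36)] = (1/2)[134 + √731908] = 494.7581

Kővári–Sós–Turán: let r_1, ..., r_134 be the row sums and z = Σ r_i the total number of 1s. Each pair of columns can share at most one row with both entries 1 (else a 2×2 all-ones block appears), so Σ_i C(r_i, 2) ≤ C(37, 2) = 666. By convexity Σ_i C(r_i, 2) ≥ 134·C(z/134, 2) = z(z − 134)/(2·134), giving z² − 134z − 134·37·36 ≤ 0 and hence z ≤ (1/2)[134 + √(17956 + 4·178488)] = (1/2)[134 + √731908] ≈ (1/2)(134 + 855.5162) = 494.7581.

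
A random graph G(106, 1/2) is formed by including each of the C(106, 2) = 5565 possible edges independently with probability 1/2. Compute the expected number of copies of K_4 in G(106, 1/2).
E[# K_4] = C(106, 4) · (1/2)^C(4, 2) = 4967690 / 2^6 = 2483845/32 = 77620.15625

For each 4-subset S of vertices (there are C(106, 4) = 4967690 such S), let X_S = 1 if S induces a K_4 (all C(4, 2) = 6 edges present). Then P(X_S = 1) = (1/2)^6 = 1/64. By linearity of expectation, E[# K_4] = C(106, 4) · (1/2)^6 = 4967690 / 64 = 2483845/32 = 77620.15625.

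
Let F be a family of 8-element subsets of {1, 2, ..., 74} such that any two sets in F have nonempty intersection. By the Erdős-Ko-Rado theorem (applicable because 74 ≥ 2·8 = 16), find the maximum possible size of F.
max |F| = C(73, 7) = 1629348612

The Erdős-Ko-Rado theorem states: for n ≥ 2k, an intersecting family of k-subsets of an n-element set has size at most C(n − 1, k − 1), with equality for 'star' families {A ⊆ [n] : |A| = k, i ∈ A} (fix an element i). For n = 74, k = 8: C(73, 7) = 1629348612.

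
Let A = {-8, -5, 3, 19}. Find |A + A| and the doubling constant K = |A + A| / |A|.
K = |A + A| / |A| = 10/4 = 5/2

Enumerate A + A = {a + b : a, b ∈ A}. With |A| = 4, there are |A|^2 = 16 ordered sum pairs; collecting distinct values, A + A = {-16, -13, -10, -5, -2, 6, 11, 14, 22, 38}, so |A + A| = 10. Thus K = 10/4 = 5/2. For comparison, the minimum possible |A + A| over all 4-element sets is 2·4 − 1 = 7 (so min K = 7/4), attained only by arithmetic progressions.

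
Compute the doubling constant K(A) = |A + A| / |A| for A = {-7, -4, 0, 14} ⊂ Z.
K = |A + A| / |A| = 10/4 = 5/2

Enumerate A + A = {a + b : a, b ∈ A}. With |A| = 4, there are |A|^2 = 16 ordered sum pairs; collecting distinct values, A + A = {-14, -11, -8, -7, -4, 0, 7, 10, 14, 28}, so |A + A| = 10. Thus K = 10/4 = 5/2. For comparison, the minimum possible |A + A| over all 4-element sets is 2·4 − 1 = 7 (so min K = 7/4), attained only by arithmetic progressions.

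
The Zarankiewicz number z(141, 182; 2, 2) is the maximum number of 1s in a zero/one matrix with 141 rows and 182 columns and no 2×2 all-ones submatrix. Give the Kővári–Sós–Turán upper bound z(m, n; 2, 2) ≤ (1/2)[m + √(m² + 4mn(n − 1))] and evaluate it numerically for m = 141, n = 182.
z(141, 182; 2, 2) ≤ (1/2)[141 + √(141² + 4·141·182·181)] = (1/2)[141 + √18599169] = 2226.8377

Kővári–Sós–Turán: let r_1, ..., r_141 be the row sums and z = Σ r_i the total number of 1s. Each pair of columns can share at most one row with both entries 1 (else a 2×2 all-ones block appears), so Σ_i C(r_i, 2) ≤ C(182, 2) = 16471. By convexity Σ_i C(r_i, 2) ≥ 141·C(z/141, 2) = z(z − 141)/(2·141), giving z² − 141z − 141·182·181 ≤ 0 and hence z ≤ (1/2)[141 + √(19881 + 4·4644822)] = (1/2)[141 + √18599169] ≈ (1/2)(141 + 4312.6754) = 2226.8377.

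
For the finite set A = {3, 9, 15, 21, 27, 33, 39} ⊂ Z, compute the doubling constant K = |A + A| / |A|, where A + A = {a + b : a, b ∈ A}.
K = |A + A| / |A| = 13/7

Enumerate A + A = {a + b : a, b ∈ A}. With |A| = 7, there are |A|^2 = 49 ordered sum pairs; collecting distinct values, A + A = {6, 12, 18, 24, 30, 36, 42, 48, 54, 60, 66, 72, 78}, so |A + A| = 13. Thus K = 13/7. Here |A + A| = 2|A| − 1 = 13, the minimum possible — so K = 13/7 is minimal, which holds iff A is an arithmetic progression.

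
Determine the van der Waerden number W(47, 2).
W(47, 2) = 47 + 1 = 48

A 2-term AP is any pair of integers, so a monochromatic 2-AP exists iff some colour is used at least twice. With 47 colours, the colouring i ↦ i on {1, ..., 47} uses each colour once, avoiding any monochromatic pair, so W(47, 2) > 47. For {1, ..., 48}, pigeonhole forces two integers of the same colour, which form a monochromatic 2-AP. Hence W(47, 2) = 48.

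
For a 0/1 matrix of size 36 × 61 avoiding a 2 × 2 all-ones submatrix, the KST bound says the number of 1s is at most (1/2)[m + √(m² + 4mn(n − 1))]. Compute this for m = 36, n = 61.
z(36, 61; 2, 2) ≤ (1/2)[36 + √(36² + 4·36·61·60)] = (1/2)[36 + √528336] = 381.4336

Kővári–Sós–Turán: let r_1, ..., r_36 be the row sums and z = Σ r_i the total number of 1s. Each pair of columns can share at most one row with both entries 1 (else a 2×2 all-ones block appears), so Σ_i C(r_i, 2) ≤ C(61, 2) = 1830. By convexity Σ_i C(r_i, 2) ≥ 36·C(z/36, 2) = z(z − 36)/(2·36), giving z² − 36z − 36·61·60 ≤ 0 and hence z ≤ (1/2)[36 + √(1296 + 4·131760)] = (1/2)[36 + √528336] ≈ (1/2)(36 + 726.8673) = 381.4336.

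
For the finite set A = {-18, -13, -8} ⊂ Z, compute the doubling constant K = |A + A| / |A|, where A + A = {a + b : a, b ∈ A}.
K = |A + A| / |A| = 5/3

Enumerate A + A = {a + b : a, b ∈ A}. With |A| = 3, there are |A|^2 = 9 ordered sum pairs; collecting distinct values, A + A = {-36, -31, -26, -21, -16}, so |A + A| = 5. Thus K = 5/3. Here |A + A| = 2|A| − 1 = 5, the minimum possible — so K = 5/3 is minimal, which holds iff A is an arithmetic progression.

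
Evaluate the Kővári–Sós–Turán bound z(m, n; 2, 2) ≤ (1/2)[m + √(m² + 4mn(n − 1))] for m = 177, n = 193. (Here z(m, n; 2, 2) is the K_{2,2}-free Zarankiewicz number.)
z(177, 193; 2, 2) ≤ (1/2)[177 + √(177² + 4·177·193·192)] = (1/2)[177 + √26266977] = 2651.066

Kővári–Sós–Turán: let r_1, ..., r_177 be the row sums and z = Σ r_i the total number of 1s. Each pair of columns can share at most one row with both entries 1 (else a 2×2 all-ones block appears), so Σ_i C(r_i, 2) ≤ C(193, 2) = 18528. By convexity Σ_i C(r_i, 2) ≥ 177·C(z/177, 2) = z(z − 177)/(2·177), giving z² − 177z − 177·193·192 ≤ 0 and hence z ≤ (1/2)[177 + √(31329 + 4·6558912)] = (1/2)[177 + √26266977] ≈ (1/2)(177 + 5125.1319) = 2651.066.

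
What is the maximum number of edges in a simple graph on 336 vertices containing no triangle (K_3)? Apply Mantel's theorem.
ex(336, K_3) = ⌊336^2/4⌋ = 28224

Mantel (1907): a triangle-free graph on n vertices has at most ⌊n^2/4⌋ edges, with equality for the complete bipartite graph K_{⌊n/2⌋, ⌈n/2⌉}. For n = 336: ⌊336^2/4⌋ = ⌊112896/4⌋ = 28224. The extremal graph is K_{168, 168}, which has 168·168 = 28224 edges.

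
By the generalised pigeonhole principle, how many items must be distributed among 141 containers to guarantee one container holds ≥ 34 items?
n = (34 − 1)·141 + 1 = 4654

By the generalised pigeonhole principle, to guarantee some box contains ≥ r objects we need more than (r − 1) · k objects total. Threshold: n = (r − 1) · k + 1. With r = 34 and k = 141: n = 33 · 141 + 1 = 4653 + 1 = 4654. For n = 4653 = 33 · 141, we can put exactly 33 objects in every box, avoiding 34 in any single one — so 4654 is tight.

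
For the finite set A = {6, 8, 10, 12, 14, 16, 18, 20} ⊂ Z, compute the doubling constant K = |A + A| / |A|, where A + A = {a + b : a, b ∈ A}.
K = |A + A| / |A| = 15/8

Enumerate A + A = {a + b : a, b ∈ A}. With |A| = 8, there are |A|^2 = 64 ordered sum pairs; collecting distinct values, A + A = {12, 14, 16, 18, 20, 22, 24, 26, 28, 30, 32, 34, 36, 38, 40}, so |A + A| = 15. Thus K = 15/8. Here |A + A| = 2|A| − 1 = 15, the minimum possible — so K = 15/8 is minimal, which holds iff A is an arithmetic progression.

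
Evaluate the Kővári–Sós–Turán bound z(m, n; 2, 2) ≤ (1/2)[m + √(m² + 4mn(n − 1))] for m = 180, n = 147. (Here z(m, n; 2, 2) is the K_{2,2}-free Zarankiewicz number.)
z(180, 147; 2, 2) ≤ (1/2)[180 + √(180² + 4·180·147·146)] = (1/2)[180 + √15485040] = 2057.5518

Kővári–Sós–Turán: let r_1, ..., r_180 be the row sums and z = Σ r_i the total number of 1s. Each pair of columns can share at most one row with both entries 1 (else a 2×2 all-ones block appears), so Σ_i C(r_i, 2) ≤ C(147, 2) = 10731. By convexity Σ_i C(r_i, 2) ≥ 180·C(z/180, 2) = z(z − 180)/(2·180), giving z² − 180z − 180·147·146 ≤ 0 and hence z ≤ (1/2)[180 + √(32400 + 4·3863160)] = (1/2)[180 + √15485040] ≈ (1/2)(180 + 3935.1036) = 2057.5518.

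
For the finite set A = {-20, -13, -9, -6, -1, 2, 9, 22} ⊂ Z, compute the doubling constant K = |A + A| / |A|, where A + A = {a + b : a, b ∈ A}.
K = |A + A| / |A| = 31/8

Enumerate A + A = {a + b : a, b ∈ A}. With |A| = 8, there are |A|^2 = 64 ordered sum pairs; collecting distinct values, A + A = {-40, -33, -29, -26, -22, -21, -19, -18, -15, -14, -12, -11, -10, -7, -4, -2, 0, 1, 2, 3, 4, 8, 9, 11, 13, 16, 18, 21, 24, 31, 44}, so |A + A| = 31. Thus K = 31/8. For comparison, the minimum possible |A + A| over all 8-element sets is 2·8 − 1 = 15 (so min K = 15/8), attained only by arithmetic progressions.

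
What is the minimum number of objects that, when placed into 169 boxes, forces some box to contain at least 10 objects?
n = (10 − 1)·169 + 1 = 1522

By the generalised pigeonhole principle, to guarantee some box contains ≥ r objects we need more than (r − 1) · k objects total. Threshold: n = (r − 1) · k + 1. With r = 10 and k = 169: n = 9 · 169 + 1 = 1521 + 1 = 1522. For n = 1521 = 9 · 169, we can put exactly 9 objects in every box, avoiding 10 in any single one — so 1522 is tight.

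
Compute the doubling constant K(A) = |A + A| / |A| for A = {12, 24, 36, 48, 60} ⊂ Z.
K = |A + A| / |A| = 9/5

Enumerate A + A = {a + b : a, b ∈ A}. With |A| = 5, there are |A|^2 = 25 ordered sum pairs; collecting distinct values, A + A = {24, 36, 48, 60, 72, 84, 96, 108, 120}, so |A + A| = 9. Thus K = 9/5. Here |A + A| = 2|A| − 1 = 9, the minimum possible — so K = 9/5 is minimal, which holds iff A is an arithmetic progression.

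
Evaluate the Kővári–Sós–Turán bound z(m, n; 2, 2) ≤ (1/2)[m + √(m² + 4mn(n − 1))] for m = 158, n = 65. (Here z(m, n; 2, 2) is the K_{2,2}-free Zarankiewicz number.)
z(158, 65; 2, 2) ≤ (1/2)[158 + √(158² + 4·158·65·64)] = (1/2)[158 + √2654084] = 893.568

Kővári–Sós–Turán: let r_1, ..., r_158 be the row sums and z = Σ r_i the total number of 1s. Each pair of columns can share at most one row with both entries 1 (else a 2×2 all-ones block appears), so Σ_i C(r_i, 2) ≤ C(65, 2) = 2080. By convexity Σ_i C(r_i, 2) ≥ 158·C(z/158, 2) = z(z − 158)/(2·158), giving z² − 158z − 158·65·64 ≤ 0 and hence z ≤ (1/2)[158 + √(24964 + 4·657280)] = (1/2)[158 + √2654084] ≈ (1/2)(158 + 1629.136) = 893.568.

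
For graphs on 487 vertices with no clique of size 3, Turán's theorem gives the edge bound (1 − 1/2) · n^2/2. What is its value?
Turán density bound = (1/2) · 487^2/2 = 237169/4 ≈ 59292.25

Turán's theorem: ex(n, K_{r+1}) is achieved by the complete r-partite Turán graph T(n, r) with parts as balanced as possible, and is at most (1 − 1/r) · n^2/2. For r = 2, n = 487: the density bound is (1/2) · 237169/2 = 237169/4 ≈ 59292.25. The integer-valued extremum is e(T(487, 2)) = 59292, which is strictly less than the density bound 237169/4 since 2 ∤ 487 (the parts of T(487, 2) cannot all be equal).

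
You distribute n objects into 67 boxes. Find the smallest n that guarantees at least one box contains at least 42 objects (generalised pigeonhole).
n = (42 − 1)·67 + 1 = 2748

By the generalised pigeonhole principle, to guarantee some box contains ≥ r objects we need more than (r − 1) · k objects total. Threshold: n = (r − 1) · k + 1. With r = 42 and k = 67: n = 41 · 67 + 1 = 2747 + 1 = 2748. For n = 2747 = 41 · 67, we can put exactly 41 objects in every box, avoiding 42 in any single one — so 2748 is tight.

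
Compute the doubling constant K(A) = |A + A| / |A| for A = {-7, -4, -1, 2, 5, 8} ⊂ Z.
K = |A + A| / |A| = 11/6

Enumerate A + A = {a + b : a, b ∈ A}. With |A| = 6, there are |A|^2 = 36 ordered sum pairs; collecting distinct values, A + A = {-14, -11, -8, -5, -2, 1, 4, 7, 10, 13, 16}, so |A + A| = 11. Thus K = 11/6. Here |A + A| = 2|A| − 1 = 11, the minimum possible — so K = 11/6 is minimal, which holds iff A is an arithmetic progression.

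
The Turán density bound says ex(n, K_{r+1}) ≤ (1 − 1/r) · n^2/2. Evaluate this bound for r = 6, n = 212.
Turán density bound = (5/6) · 212^2/2 = 56180/3 ≈ 18726.6667

Turán's theorem: ex(n, K_{r+1}) is achieved by the complete r-partite Turán graph T(n, r) with parts as balanced as possible, and is at most (1 − 1/r) · n^2/2. For r = 6, n = 212: the density bound is (5/6) · 44944/2 = 56180/3 ≈ 18726.6667. The integer-valued extremum is e(T(212, 6)) = 18726, which is strictly less than the density bound 56180/3 since 6 ∤ 212 (the parts of T(212, 6) cannot all be equal).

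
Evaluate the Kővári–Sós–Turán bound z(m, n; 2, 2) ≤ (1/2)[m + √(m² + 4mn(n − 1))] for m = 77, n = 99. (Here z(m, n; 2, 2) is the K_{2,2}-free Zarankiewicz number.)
z(77, 99; 2, 2) ≤ (1/2)[77 + √(77² + 4·77·99·98)] = (1/2)[77 + √2994145] = 903.6799

Kővári–Sós–Turán: let r_1, ..., r_77 be the row sums and z = Σ r_i the total number of 1s. Each pair of columns can share at most one row with both entries 1 (else a 2×2 all-ones block appears), so Σ_i C(r_i, 2) ≤ C(99, 2) = 4851. By convexity Σ_i C(r_i, 2) ≥ 77·C(z/77, 2) = z(z − 77)/(2·77), giving z² − 77z − 77·99·98 ≤ 0 and hence z ≤ (1/2)[77 + √(5929 + 4·747054)] = (1/2)[77 + √2994145] ≈ (1/2)(77 + 1730.3598) = 903.6799.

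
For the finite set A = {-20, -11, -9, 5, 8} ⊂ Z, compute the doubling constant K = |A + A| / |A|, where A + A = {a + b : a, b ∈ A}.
K = |A + A| / |A| = 15/5 = 3

Enumerate A + A = {a + b : a, b ∈ A}. With |A| = 5, there are |A|^2 = 25 ordered sum pairs; collecting distinct values, A + A = {-40, -31, -29, -22, -20, -18, -15, -12, -6, -4, -3, -1, 10, 13, 16}, so |A + A| = 15. Thus K = 15/5 = 3. For comparison, the minimum possible |A + A| over all 5-element sets is 2·5 − 1 = 9 (so min K = 9/5), attained only by arithmetic progressions.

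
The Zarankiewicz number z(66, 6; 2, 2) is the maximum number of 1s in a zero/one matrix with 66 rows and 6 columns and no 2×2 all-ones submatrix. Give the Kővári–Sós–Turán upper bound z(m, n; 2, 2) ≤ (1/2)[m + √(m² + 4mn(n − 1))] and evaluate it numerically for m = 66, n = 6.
z(66, 6; 2, 2) ≤ (1/2)[66 + √(66² + 4·66·6·5)] = (1/2)[66 + √12276] = 88.3986

Kővári–Sós–Turán: let r_1, ..., r_66 be the row sums and z = Σ r_i the total number of 1s. Each pair of columns can share at most one row with both entries 1 (else a 2×2 all-ones block appears), so Σ_i C(r_i, 2) ≤ C(6, 2) = 15. By convexity Σ_i C(r_i, 2) ≥ 66·C(z/66, 2) = z(z − 66)/(2·66), giving z² − 66z − 66·6·5 ≤ 0 and hence z ≤ (1/2)[66 + √(4356 + 4·1980)] = (1/2)[66 + √12276] ≈ (1/2)(66 + 110.7971) = 88.3986.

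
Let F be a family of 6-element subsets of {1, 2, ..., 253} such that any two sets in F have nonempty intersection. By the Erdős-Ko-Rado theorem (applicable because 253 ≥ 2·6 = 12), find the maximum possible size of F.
max |F| = C(252, 5) = 8137369800

Erdős-Ko-Rado (1961): when n ≥ 2k, max |F| = C(n−1, k−1). The bound is attained by the star {A : i ∈ A} for any fixed i ∈ [n]. Here C(253−1, 6−1) = C(252, 5) = 8137369800.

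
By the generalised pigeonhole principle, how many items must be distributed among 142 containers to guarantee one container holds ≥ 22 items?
n = (22 − 1)·142 + 1 = 2983

By the generalised pigeonhole principle, to guarantee some box contains ≥ r objects we need more than (r − 1) · k objects total. Threshold: n = (r − 1) · k + 1. With r = 22 and k = 142: n = 21 · 142 + 1 = 2982 + 1 = 2983. For n = 2982 = 21 · 142, we can put exactly 21 objects in every box, avoiding 22 in any single one — so 2983 is tight.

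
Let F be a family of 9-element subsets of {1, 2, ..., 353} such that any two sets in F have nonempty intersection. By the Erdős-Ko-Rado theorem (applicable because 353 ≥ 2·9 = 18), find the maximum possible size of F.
max |F| = C(352, 8) = 5395437181005300

The Erdős-Ko-Rado theorem states: for n ≥ 2k, an intersecting family of k-subsets of an n-element set has size at most C(n − 1, k − 1), with equality for 'star' families {A ⊆ [n] : |A| = k, i ∈ A} (fix an element i). For n = 353, k = 9: C(352, 8) = 5395437181005300.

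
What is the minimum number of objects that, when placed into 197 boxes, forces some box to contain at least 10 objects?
n = (10 − 1)·197 + 1 = 1774

By the generalised pigeonhole principle, to guarantee some box contains ≥ r objects we need more than (r − 1) · k objects total. Threshold: n = (r − 1) · k + 1. With r = 10 and k = 197: n = 9 · 197 + 1 = 1773 + 1 = 1774. For n = 1773 = 9 · 197, we can put exactly 9 objects in every box, avoiding 10 in any single one — so 1774 is tight.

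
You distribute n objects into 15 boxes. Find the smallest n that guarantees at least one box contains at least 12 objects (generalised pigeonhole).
n = (12 − 1)·15 + 1 = 166

By the generalised pigeonhole principle, to guarantee some box contains ≥ r objects we need more than (r − 1) · k objects total. Threshold: n = (r − 1) · k + 1. With r = 12 and k = 15: n = 11 · 15 + 1 = 165 + 1 = 166. For n = 165 = 11 · 15, we can put exactly 11 objects in every box, avoiding 12 in any single one — so 166 is tight.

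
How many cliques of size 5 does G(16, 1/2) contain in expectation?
E[# K_5] = C(16, 5) · (1/2)^C(5, 2) = 4368 / 2^10 = 273/64 = 4.265625

For each 5-subset S of vertices (there are C(16, 5) = 4368 such S), let X_S = 1 if S induces a K_5 (all C(5, 2) = 10 edges present). Then P(X_S = 1) = (1/2)^10 = 1/1024. By linearity of expectation, E[# K_5] = C(16, 5) · (1/2)^10 = 4368 / 1024 = 273/64 = 4.265625.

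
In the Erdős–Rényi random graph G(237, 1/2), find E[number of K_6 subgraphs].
E[# K_6] = C(237, 6) · (1/2)^C(6, 2) = 230916772164 / 2^15 = 57729193041/8192 ≈ 7047020.634888

For each 6-subset S of vertices (there are C(237, 6) = 230916772164 such S), let X_S = 1 if S induces a K_6 (all C(6, 2) = 15 edges present). Then P(X_S = 1) = (1/2)^15 = 1/32768. By linearity of expectation, E[# K_6] = C(237, 6) · (1/2)^15 = 230916772164 / 32768 = 57729193041/8192 ≈ 7047020.634888.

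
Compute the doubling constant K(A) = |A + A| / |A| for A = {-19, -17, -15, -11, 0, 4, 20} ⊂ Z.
K = |A + A| / |A| = 24/7

Enumerate A + A = {a + b : a, b ∈ A}. With |A| = 7, there are |A|^2 = 49 ordered sum pairs; collecting distinct values, A + A = {-38, -36, -34, -32, -30, -28, -26, -22, -19, -17, -15, -13, -11, -7, 0, 1, 3, 4, 5, 8, 9, 20, 24, 40}, so |A + A| = 24. Thus K = 24/7. For comparison, the minimum possible |A + A| over all 7-element sets is 2·7 − 1 = 13 (so min K = 13/7), attained only by arithmetic progressions.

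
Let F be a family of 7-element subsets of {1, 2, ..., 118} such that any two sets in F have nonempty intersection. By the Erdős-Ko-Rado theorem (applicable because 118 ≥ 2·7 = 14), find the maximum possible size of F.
max |F| = C(117, 6) = 3127595016

Erdős-Ko-Rado (1961): when n ≥ 2k, max |F| = C(n−1, k−1). The bound is attained by the star {A : i ∈ A} for any fixed i ∈ [n]. Here C(118−1, 7−1) = C(117, 6) = 3127595016.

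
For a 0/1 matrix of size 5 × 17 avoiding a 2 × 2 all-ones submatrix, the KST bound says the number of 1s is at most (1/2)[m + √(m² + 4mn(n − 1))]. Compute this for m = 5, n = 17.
z(5, 17; 2, 2) ≤ (1/2)[5 + √(5² + 4·5·17·16)] = (1/2)[5 + √5465] = 39.4628

Kővári–Sós–Turán: let r_1, ..., r_5 be the row sums and z = Σ r_i the total number of 1s. Each pair of columns can share at most one row with both entries 1 (else a 2×2 all-ones block appears), so Σ_i C(r_i, 2) ≤ C(17, 2) = 136. By convexity Σ_i C(r_i, 2) ≥ 5·C(z/5, 2) = z(z − 5)/(2·5), giving z² − 5z − 5·17·16 ≤ 0 and hence z ≤ (1/2)[5 + √(25 + 4·1360)] = (1/2)[5 + √5465] ≈ (1/2)(5 + 73.9256) = 39.4628.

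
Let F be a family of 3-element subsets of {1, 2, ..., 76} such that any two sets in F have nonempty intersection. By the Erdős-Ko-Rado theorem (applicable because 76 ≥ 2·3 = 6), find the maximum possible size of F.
max |F| = C(75, 2) = 2775

The Erdős-Ko-Rado theorem states: for n ≥ 2k, an intersecting family of k-subsets of an n-element set has size at most C(n − 1, k − 1), with equality for 'star' families {A ⊆ [n] : |A| = k, i ∈ A} (fix an element i). For n = 76, k = 3: C(75, 2) = 2775.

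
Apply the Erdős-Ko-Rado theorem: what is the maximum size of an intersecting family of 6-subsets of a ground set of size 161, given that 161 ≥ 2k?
max |F| = C(160, 5) = 820384032

The Erdős-Ko-Rado theorem states: for n ≥ 2k, an intersecting family of k-subsets of an n-element set has size at most C(n − 1, k − 1), with equality for 'star' families {A ⊆ [n] : |A| = k, i ∈ A} (fix an element i). For n = 161, k = 6: C(160, 5) = 820384032.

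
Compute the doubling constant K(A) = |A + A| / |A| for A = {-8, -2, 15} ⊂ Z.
K = |A + A| / |A| = 6/3 = 2

Enumerate A + A = {a + b : a, b ∈ A}. With |A| = 3, there are |A|^2 = 9 ordered sum pairs; collecting distinct values, A + A = {-16, -10, -4, 7, 13, 30}, so |A + A| = 6. Thus K = 6/3 = 2. For comparison, the minimum possible |A + A| over all 3-element sets is 2·3 − 1 = 5 (so min K = 5/3), attained only by arithmetic progressions.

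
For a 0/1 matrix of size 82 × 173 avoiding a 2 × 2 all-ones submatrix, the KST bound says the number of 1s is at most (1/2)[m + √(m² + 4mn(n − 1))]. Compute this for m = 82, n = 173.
z(82, 173; 2, 2) ≤ (1/2)[82 + √(82² + 4·82·173·172)] = (1/2)[82 + √9766692] = 1603.5854

Kővári–Sós–Turán: let r_1, ..., r_82 be the row sums and z = Σ r_i the total number of 1s. Each pair of columns can share at most one row with both entries 1 (else a 2×2 all-ones block appears), so Σ_i C(r_i, 2) ≤ C(173, 2) = 14878. By convexity Σ_i C(r_i, 2) ≥ 82·C(z/82, 2) = z(z − 82)/(2·82), giving z² − 82z − 82·173·172 ≤ 0 and hence z ≤ (1/2)[82 + √(6724 + 4·2439992)] = (1/2)[82 + √9766692] ≈ (1/2)(82 + 3125.1707) = 1603.5854.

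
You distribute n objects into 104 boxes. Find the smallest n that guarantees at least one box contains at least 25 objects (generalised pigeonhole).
n = (25 − 1)·104 + 1 = 2497

By the generalised pigeonhole principle, to guarantee some box contains ≥ r objects we need more than (r − 1) · k objects total. Threshold: n = (r − 1) · k + 1. With r = 25 and k = 104: n = 24 · 104 + 1 = 2496 + 1 = 2497. For n = 2496 = 24 · 104, we can put exactly 24 objects in every box, avoiding 25 in any single one — so 2497 is tight.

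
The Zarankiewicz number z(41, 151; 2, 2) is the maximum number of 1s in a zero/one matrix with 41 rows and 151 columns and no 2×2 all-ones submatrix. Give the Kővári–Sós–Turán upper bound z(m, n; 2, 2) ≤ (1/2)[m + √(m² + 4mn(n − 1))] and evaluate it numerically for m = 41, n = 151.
z(41, 151; 2, 2) ≤ (1/2)[41 + √(41² + 4·41·151·150)] = (1/2)[41 + √3716281] = 984.3829

Kővári–Sós–Turán: let r_1, ..., r_41 be the row sums and z = Σ r_i the total number of 1s. Each pair of columns can share at most one row with both entries 1 (else a 2×2 all-ones block appears), so Σ_i C(r_i, 2) ≤ C(151, 2) = 11325. By convexity Σ_i C(r_i, 2) ≥ 41·C(z/41, 2) = z(z − 41)/(2·41), giving z² − 41z − 41·151·150 ≤ 0 and hence z ≤ (1/2)[41 + √(1681 + 4·928650)] = (1/2)[41 + √3716281] ≈ (1/2)(41 + 1927.7658) = 984.3829.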